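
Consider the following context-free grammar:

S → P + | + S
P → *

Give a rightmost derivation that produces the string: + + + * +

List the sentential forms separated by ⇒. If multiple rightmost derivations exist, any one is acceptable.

S ⇒ + S ⇒ + + S ⇒ + + + S ⇒ + + + P + ⇒ + + + * +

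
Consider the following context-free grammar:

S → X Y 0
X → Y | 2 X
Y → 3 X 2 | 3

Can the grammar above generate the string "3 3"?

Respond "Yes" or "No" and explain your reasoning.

No - no valid derivation exists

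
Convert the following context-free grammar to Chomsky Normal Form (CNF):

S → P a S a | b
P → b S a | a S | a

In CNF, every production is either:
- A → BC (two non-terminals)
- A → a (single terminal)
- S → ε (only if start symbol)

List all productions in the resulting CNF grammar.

TA → a; S → b; TB → b; P → a; S → P X0; X0 → TA X1; X1 → S TA; P → TB X2; X2 → S TA; P → TA S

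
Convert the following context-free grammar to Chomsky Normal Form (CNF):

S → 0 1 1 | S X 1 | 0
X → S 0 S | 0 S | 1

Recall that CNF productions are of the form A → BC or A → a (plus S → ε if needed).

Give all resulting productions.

T0 → 0; T1 → 1; S → 0; X → 1; S → T0 X0; X0 → T1 T1; S → S X1; X1 → X T1; X → S X2; X2 → T0 S; X → T0 S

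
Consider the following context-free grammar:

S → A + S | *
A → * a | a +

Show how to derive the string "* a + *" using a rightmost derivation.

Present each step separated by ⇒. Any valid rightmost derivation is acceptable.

S ⇒ A + S ⇒ A + * ⇒ * a + *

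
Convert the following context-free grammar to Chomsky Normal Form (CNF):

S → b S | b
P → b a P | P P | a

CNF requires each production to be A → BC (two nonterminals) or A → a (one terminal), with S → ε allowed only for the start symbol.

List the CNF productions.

TB → b; S → b; TA → a; P → a; S → TB S; P → TB X0; X0 → TA P; P → P P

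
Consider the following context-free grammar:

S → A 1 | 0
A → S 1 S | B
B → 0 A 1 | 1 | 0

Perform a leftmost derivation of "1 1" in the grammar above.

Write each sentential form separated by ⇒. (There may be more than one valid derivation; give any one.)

S ⇒ A 1 ⇒ B 1 ⇒ 1 1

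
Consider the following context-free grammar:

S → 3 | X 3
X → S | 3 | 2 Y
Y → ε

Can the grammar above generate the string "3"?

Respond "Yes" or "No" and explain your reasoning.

Yes - a valid derivation exists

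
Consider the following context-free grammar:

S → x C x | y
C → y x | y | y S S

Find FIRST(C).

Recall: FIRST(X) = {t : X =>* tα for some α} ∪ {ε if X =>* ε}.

We compute FIRST(C) using the standard algorithm.
FIRST(C) = {y}
FIRST(S) = {x, y}
Therefore, FIRST(C) = {y}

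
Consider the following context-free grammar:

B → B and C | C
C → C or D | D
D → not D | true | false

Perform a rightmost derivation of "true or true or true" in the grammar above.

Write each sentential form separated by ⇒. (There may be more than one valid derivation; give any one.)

B ⇒ C ⇒ C or D ⇒ C or true ⇒ C or D or true ⇒ C or true or true ⇒ D or true or true ⇒ true or true or true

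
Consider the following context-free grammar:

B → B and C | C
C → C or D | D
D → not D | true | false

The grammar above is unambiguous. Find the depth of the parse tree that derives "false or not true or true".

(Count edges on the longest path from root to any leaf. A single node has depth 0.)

5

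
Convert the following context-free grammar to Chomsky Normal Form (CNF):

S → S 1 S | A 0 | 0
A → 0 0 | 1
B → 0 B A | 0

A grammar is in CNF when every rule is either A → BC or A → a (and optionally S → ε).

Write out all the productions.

T1 → 1; T0 → 0; S → 0; A → 1; B → 0; S → S X0; X0 → T1 S; S → A T0; A → T0 T0; B → T0 X1; X1 → B A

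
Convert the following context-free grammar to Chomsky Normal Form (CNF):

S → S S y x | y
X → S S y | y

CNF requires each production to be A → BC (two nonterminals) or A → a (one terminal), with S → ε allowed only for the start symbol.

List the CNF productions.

TY → y; TX → x; S → y; X → y; S → S X0; X0 → S X1; X1 → TY TX; X → S X2; X2 → S TY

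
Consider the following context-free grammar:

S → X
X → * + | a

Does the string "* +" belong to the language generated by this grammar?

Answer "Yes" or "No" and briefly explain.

Yes - a valid derivation exists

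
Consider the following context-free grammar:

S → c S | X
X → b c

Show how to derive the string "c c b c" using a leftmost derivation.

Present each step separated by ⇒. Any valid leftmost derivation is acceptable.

S ⇒ c S ⇒ c c S ⇒ c c X ⇒ c c b c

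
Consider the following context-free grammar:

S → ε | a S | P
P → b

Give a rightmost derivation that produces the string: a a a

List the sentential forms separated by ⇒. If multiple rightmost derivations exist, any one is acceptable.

S ⇒ a S ⇒ a a S ⇒ a a a S ⇒ a a a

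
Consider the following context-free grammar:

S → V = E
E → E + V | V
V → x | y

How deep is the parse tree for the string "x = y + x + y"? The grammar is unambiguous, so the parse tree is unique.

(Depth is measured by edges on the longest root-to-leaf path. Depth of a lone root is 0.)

5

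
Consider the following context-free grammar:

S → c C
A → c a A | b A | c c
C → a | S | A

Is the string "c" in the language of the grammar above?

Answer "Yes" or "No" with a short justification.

No - no valid derivation exists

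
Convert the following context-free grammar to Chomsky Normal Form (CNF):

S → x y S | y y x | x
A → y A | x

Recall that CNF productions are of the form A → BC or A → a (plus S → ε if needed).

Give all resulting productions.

TX → x; TY → y; S → x; A → x; S → TX X0; X0 → TY S; S → TY X1; X1 → TY TX; A → TY A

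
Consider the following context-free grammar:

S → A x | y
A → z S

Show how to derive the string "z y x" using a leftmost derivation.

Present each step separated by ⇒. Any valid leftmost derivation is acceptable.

S ⇒ A x ⇒ z S x ⇒ z y x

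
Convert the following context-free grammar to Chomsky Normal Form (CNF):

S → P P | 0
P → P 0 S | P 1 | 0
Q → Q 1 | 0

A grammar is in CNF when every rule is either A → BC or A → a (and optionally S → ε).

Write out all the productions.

S → 0; T0 → 0; T1 → 1; P → 0; Q → 0; S → P P; P → P X0; X0 → T0 S; P → P T1; Q → Q T1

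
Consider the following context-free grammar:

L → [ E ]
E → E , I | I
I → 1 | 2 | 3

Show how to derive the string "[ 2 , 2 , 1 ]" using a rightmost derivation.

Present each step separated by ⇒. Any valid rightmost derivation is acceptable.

L ⇒ [ E ] ⇒ [ E , I ] ⇒ [ E , 1 ] ⇒ [ E , I , 1 ] ⇒ [ E , 2 , 1 ] ⇒ [ I , 2 , 1 ] ⇒ [ 2 , 2 , 1 ]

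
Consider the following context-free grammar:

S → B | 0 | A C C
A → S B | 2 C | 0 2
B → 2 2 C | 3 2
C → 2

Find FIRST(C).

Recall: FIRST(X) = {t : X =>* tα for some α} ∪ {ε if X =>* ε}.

We compute FIRST(C) using the standard algorithm.
FIRST(A) = {0, 2, 3}
FIRST(B) = {2, 3}
FIRST(C) = {2}
FIRST(S) = {0, 2, 3}
Therefore, FIRST(C) = {2}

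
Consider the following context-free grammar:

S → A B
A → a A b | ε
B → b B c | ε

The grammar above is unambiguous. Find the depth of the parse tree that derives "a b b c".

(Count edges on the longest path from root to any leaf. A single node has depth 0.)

3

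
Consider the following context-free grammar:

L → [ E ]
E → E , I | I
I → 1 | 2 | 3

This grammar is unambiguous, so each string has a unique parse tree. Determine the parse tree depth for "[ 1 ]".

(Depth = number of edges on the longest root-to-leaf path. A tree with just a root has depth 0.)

3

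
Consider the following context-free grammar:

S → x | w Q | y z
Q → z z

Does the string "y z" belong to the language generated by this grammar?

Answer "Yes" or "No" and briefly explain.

Yes - a valid derivation exists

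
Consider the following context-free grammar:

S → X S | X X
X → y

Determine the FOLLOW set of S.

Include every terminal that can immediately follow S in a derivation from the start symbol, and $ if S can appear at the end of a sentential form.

We compute FOLLOW(S) using the standard algorithm.
FOLLOW(S) starts with {$}.
FIRST(S) = {y}
FIRST(X) = {y}
FOLLOW(S) = {$}
FOLLOW(X) = {$, y}
Therefore, FOLLOW(S) = {$}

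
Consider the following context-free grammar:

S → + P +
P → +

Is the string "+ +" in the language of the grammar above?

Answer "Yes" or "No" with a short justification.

No - no valid derivation exists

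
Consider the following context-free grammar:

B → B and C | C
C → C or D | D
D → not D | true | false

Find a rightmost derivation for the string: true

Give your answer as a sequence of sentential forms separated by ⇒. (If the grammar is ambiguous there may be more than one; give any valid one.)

B ⇒ C ⇒ D ⇒ true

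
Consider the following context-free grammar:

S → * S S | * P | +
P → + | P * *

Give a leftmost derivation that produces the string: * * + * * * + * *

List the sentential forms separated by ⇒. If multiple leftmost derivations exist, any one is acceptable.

S ⇒ * S S ⇒ * * P S ⇒ * * P * * S ⇒ * * + * * S ⇒ * * + * * * P ⇒ * * + * * * P * * ⇒ * * + * * * + * *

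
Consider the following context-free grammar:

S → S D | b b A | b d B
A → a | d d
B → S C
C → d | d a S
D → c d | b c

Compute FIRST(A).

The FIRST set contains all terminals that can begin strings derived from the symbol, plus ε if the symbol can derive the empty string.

We compute FIRST(A) using the standard algorithm.
FIRST(A) = {a, d}
FIRST(B) = {b}
FIRST(C) = {d}
FIRST(D) = {b, c}
FIRST(S) = {b}
Therefore, FIRST(A) = {a, d}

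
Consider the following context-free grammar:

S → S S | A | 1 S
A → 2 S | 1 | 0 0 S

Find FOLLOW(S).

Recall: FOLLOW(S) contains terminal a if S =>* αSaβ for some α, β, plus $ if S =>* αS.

We compute FOLLOW(S) using the standard algorithm.
FOLLOW(S) starts with {$}.
FIRST(A) = {0, 1, 2}
FIRST(S) = {0, 1, 2}
FOLLOW(A) = {$, 0, 1, 2}
FOLLOW(S) = {$, 0, 1, 2}
Therefore, FOLLOW(S) = {$, 0, 1, 2}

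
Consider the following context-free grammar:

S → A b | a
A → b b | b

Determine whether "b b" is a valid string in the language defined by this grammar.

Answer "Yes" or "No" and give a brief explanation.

Yes - a valid derivation exists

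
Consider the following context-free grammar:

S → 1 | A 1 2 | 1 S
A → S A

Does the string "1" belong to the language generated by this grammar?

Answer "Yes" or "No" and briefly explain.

Yes - a valid derivation exists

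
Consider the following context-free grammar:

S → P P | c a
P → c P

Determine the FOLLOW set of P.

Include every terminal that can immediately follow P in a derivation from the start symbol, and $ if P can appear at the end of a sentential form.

We compute FOLLOW(P) using the standard algorithm.
FOLLOW(S) starts with {$}.
FIRST(P) = {c}
FIRST(S) = {c}
FOLLOW(P) = {$, c}
FOLLOW(S) = {$}
Therefore, FOLLOW(P) = {$, c}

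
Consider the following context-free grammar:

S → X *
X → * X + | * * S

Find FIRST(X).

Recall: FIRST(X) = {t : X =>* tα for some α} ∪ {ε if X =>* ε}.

We compute FIRST(X) using the standard algorithm.
FIRST(S) = {*}
FIRST(X) = {*}
Therefore, FIRST(X) = {*}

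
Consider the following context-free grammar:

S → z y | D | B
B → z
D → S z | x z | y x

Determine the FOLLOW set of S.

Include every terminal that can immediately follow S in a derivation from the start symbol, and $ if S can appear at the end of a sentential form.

We compute FOLLOW(S) using the standard algorithm.
FOLLOW(S) starts with {$}.
FIRST(B) = {z}
FIRST(D) = {x, y, z}
FIRST(S) = {x, y, z}
FOLLOW(B) = {$, z}
FOLLOW(D) = {$, z}
FOLLOW(S) = {$, z}
Therefore, FOLLOW(S) = {$, z}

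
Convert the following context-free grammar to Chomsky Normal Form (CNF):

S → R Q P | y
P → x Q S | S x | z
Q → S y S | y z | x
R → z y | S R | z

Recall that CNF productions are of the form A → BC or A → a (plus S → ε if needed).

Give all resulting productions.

S → y; TX → x; P → z; TY → y; TZ → z; Q → x; R → z; S → R X0; X0 → Q P; P → TX X1; X1 → Q S; P → S TX; Q → S X2; X2 → TY S; Q → TY TZ; R → TZ TY; R → S R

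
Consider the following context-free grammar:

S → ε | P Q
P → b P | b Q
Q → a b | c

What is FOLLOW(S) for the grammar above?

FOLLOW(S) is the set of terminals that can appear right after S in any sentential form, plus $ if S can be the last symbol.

We compute FOLLOW(S) using the standard algorithm.
FOLLOW(S) starts with {$}.
FIRST(P) = {b}
FIRST(Q) = {a, c}
FIRST(S) = {b, ε}
FOLLOW(P) = {a, c}
FOLLOW(Q) = {$, a, c}
FOLLOW(S) = {$}
Therefore, FOLLOW(S) = {$}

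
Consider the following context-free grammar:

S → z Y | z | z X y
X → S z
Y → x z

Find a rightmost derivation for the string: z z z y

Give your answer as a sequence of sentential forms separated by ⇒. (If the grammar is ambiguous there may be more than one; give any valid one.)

S ⇒ z X y ⇒ z S z y ⇒ z z z y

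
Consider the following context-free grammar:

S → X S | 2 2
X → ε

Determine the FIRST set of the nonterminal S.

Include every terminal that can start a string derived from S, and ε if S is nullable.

We compute FIRST(S) using the standard algorithm.
FIRST(S) = {2}
FIRST(X) = {ε}
Therefore, FIRST(S) = {2}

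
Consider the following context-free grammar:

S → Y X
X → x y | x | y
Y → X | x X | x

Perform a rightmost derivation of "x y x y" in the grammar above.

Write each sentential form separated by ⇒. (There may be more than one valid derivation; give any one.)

S ⇒ Y X ⇒ Y x y ⇒ X x y ⇒ x y x y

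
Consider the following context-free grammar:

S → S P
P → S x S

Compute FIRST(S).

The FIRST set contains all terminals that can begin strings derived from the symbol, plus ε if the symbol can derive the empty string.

We compute FIRST(S) using the standard algorithm.
FIRST(P) = {}
FIRST(S) = {}
Therefore, FIRST(S) = {}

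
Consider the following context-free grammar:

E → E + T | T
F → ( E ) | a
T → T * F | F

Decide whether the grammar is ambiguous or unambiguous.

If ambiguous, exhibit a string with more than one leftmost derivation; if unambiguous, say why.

Unambiguous - every string in the language has a unique leftmost derivation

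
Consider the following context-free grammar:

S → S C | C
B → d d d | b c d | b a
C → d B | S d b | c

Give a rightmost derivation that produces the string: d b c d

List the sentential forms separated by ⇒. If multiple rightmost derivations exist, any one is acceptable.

S ⇒ C ⇒ d B ⇒ d b c d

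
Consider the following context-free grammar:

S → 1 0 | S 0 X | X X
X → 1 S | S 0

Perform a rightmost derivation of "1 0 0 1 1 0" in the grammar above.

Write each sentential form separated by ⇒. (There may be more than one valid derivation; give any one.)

S ⇒ S 0 X ⇒ S 0 1 S ⇒ S 0 1 1 0 ⇒ 1 0 0 1 1 0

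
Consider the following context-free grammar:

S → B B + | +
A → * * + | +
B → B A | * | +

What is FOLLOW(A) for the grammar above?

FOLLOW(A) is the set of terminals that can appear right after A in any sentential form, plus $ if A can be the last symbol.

We compute FOLLOW(A) using the standard algorithm.
FOLLOW(S) starts with {$}.
FIRST(A) = {*, +}
FIRST(B) = {*, +}
FIRST(S) = {*, +}
FOLLOW(A) = {*, +}
FOLLOW(B) = {*, +}
FOLLOW(S) = {$}
Therefore, FOLLOW(A) = {*, +}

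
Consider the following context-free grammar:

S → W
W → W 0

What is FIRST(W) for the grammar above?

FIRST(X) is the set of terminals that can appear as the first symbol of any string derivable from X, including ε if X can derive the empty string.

We compute FIRST(W) using the standard algorithm.
FIRST(S) = {}
FIRST(W) = {}
Therefore, FIRST(W) = {}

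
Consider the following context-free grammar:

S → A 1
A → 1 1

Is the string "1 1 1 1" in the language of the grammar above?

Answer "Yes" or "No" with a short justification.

No - no valid derivation exists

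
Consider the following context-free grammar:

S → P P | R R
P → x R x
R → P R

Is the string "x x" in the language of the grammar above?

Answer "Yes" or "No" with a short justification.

No - no valid derivation exists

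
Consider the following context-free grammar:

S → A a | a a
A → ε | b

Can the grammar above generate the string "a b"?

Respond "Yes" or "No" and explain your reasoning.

No - no valid derivation exists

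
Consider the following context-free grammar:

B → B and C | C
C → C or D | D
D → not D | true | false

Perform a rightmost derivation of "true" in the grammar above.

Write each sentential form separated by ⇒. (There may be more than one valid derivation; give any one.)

B ⇒ C ⇒ D ⇒ true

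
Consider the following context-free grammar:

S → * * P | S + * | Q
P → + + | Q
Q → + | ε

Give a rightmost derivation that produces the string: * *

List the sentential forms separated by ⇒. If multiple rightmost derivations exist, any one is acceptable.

S ⇒ * * P ⇒ * * Q ⇒ * *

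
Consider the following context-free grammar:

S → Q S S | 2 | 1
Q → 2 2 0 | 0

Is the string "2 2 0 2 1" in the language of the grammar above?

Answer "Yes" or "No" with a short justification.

Yes - a valid derivation exists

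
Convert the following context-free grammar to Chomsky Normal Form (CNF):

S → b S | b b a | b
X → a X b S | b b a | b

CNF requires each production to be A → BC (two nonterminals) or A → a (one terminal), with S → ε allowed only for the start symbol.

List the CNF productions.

TB → b; TA → a; S → b; X → b; S → TB S; S → TB X0; X0 → TB TA; X → TA X1; X1 → X X2; X2 → TB S; X → TB X3; X3 → TB TA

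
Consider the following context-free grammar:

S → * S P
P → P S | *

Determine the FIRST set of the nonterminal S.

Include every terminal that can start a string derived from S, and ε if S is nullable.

We compute FIRST(S) using the standard algorithm.
FIRST(P) = {*}
FIRST(S) = {*}
Therefore, FIRST(S) = {*}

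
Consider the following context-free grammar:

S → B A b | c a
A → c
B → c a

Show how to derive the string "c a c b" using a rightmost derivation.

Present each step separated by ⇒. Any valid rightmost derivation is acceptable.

S ⇒ B A b ⇒ B c b ⇒ c a c b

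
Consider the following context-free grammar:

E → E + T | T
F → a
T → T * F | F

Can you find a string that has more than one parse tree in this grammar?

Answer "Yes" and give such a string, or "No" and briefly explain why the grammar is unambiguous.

No - the grammar is unambiguous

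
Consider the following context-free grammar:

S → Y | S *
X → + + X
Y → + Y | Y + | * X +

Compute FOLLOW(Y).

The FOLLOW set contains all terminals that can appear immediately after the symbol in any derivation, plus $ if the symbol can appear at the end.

We compute FOLLOW(Y) using the standard algorithm.
FOLLOW(S) starts with {$}.
FIRST(S) = {*, +}
FIRST(X) = {+}
FIRST(Y) = {*, +}
FOLLOW(S) = {$, *}
FOLLOW(X) = {+}
FOLLOW(Y) = {$, *, +}
Therefore, FOLLOW(Y) = {$, *, +}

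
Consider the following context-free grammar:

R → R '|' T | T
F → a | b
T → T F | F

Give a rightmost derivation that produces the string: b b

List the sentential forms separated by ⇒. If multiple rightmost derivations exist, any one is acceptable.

R ⇒ T ⇒ T F ⇒ T b ⇒ F b ⇒ b b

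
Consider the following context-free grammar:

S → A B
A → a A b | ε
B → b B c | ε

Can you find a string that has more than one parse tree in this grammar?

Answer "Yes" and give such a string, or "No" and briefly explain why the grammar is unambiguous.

No - the grammar is unambiguous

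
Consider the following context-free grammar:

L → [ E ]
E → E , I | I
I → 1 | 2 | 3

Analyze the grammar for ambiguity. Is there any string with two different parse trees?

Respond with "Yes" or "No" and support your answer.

No - the grammar is unambiguous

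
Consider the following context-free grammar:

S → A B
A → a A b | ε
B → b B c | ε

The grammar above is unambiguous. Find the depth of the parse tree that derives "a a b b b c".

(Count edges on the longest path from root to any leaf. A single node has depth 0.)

4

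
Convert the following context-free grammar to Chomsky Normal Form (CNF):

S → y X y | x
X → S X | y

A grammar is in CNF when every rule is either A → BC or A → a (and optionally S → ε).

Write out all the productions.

TY → y; S → x; X → y; S → TY X0; X0 → X TY; X → S X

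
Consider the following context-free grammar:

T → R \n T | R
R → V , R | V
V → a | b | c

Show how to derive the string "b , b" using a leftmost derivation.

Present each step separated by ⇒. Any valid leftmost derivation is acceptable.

T ⇒ R ⇒ V , R ⇒ b , R ⇒ b , V ⇒ b , b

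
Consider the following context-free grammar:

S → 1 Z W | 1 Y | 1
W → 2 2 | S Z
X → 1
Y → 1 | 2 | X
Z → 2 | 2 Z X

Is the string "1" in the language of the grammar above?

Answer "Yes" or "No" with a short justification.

Yes - a valid derivation exists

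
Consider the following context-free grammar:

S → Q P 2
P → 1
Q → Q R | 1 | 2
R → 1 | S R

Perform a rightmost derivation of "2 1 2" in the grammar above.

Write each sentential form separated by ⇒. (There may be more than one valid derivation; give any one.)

S ⇒ Q P 2 ⇒ Q 1 2 ⇒ 2 1 2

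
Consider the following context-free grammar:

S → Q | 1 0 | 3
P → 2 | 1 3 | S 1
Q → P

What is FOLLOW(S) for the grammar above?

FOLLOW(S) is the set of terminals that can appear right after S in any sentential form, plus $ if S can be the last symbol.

We compute FOLLOW(S) using the standard algorithm.
FOLLOW(S) starts with {$}.
FIRST(P) = {1, 2, 3}
FIRST(Q) = {1, 2, 3}
FIRST(S) = {1, 2, 3}
FOLLOW(P) = {$, 1}
FOLLOW(Q) = {$, 1}
FOLLOW(S) = {$, 1}
Therefore, FOLLOW(S) = {$, 1}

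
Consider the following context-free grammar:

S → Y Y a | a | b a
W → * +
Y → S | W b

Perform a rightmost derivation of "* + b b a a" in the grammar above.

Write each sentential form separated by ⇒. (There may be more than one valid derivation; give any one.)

S ⇒ Y Y a ⇒ Y S a ⇒ Y b a a ⇒ W b b a a ⇒ * + b b a a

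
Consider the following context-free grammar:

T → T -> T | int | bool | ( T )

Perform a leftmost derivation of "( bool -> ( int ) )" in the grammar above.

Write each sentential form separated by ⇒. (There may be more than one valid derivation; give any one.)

T ⇒ ( T ) ⇒ ( T -> T ) ⇒ ( bool -> T ) ⇒ ( bool -> ( T ) ) ⇒ ( bool -> ( int ) )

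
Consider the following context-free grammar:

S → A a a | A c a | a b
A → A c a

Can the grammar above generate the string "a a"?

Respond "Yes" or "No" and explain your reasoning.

No - no valid derivation exists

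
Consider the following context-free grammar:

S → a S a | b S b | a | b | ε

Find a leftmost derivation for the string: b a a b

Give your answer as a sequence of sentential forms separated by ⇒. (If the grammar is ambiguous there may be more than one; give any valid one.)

S ⇒ b S b ⇒ b a S a b ⇒ b a a b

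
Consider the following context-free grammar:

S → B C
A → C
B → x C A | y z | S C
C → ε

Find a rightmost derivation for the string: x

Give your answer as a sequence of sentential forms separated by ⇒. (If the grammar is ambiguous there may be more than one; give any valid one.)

S ⇒ B C ⇒ B ⇒ x C A ⇒ x C C ⇒ x C ⇒ x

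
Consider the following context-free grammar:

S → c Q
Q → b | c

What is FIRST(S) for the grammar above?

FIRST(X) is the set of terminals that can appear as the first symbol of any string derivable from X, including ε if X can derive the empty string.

We compute FIRST(S) using the standard algorithm.
FIRST(Q) = {b, c}
FIRST(S) = {c}
Therefore, FIRST(S) = {c}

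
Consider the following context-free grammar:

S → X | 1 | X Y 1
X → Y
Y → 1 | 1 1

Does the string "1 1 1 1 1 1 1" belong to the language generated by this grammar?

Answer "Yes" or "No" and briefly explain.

No - no valid derivation exists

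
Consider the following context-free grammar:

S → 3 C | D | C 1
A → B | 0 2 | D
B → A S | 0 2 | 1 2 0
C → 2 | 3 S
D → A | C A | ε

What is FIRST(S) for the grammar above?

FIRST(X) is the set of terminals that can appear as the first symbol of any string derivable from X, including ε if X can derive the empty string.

We compute FIRST(S) using the standard algorithm.
FIRST(A) = {0, 1, 2, 3, ε}
FIRST(B) = {0, 1, 2, 3, ε}
FIRST(C) = {2, 3}
FIRST(D) = {0, 1, 2, 3, ε}
FIRST(S) = {0, 1, 2, 3, ε}
Therefore, FIRST(S) = {0, 1, 2, 3, ε}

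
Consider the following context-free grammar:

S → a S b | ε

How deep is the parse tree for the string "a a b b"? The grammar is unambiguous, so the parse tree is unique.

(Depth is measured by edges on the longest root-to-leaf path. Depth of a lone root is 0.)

3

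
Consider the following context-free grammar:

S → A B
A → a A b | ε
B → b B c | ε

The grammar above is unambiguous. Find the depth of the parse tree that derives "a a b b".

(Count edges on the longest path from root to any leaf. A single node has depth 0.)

4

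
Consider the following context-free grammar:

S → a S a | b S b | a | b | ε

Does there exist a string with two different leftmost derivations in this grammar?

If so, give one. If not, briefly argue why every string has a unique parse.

No - every string in the language has a unique leftmost derivation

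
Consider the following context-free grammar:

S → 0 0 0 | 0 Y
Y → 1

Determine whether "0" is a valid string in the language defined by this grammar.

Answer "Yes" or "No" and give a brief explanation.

No - no valid derivation exists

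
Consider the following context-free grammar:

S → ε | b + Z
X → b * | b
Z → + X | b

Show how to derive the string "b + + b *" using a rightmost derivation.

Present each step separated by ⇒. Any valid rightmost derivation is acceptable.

S ⇒ b + Z ⇒ b + + X ⇒ b + + b *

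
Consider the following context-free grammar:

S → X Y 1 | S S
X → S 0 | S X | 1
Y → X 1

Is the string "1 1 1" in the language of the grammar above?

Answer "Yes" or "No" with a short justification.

No - no valid derivation exists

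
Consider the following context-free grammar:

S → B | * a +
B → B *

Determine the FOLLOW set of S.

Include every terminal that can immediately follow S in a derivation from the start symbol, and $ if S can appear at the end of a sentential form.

We compute FOLLOW(S) using the standard algorithm.
FOLLOW(S) starts with {$}.
FIRST(B) = {}
FIRST(S) = {*}
FOLLOW(B) = {$, *}
FOLLOW(S) = {$}
Therefore, FOLLOW(S) = {$}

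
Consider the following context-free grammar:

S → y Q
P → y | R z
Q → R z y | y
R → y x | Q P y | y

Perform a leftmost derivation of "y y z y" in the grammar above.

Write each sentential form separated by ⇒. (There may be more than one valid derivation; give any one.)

S ⇒ y Q ⇒ y R z y ⇒ y y z y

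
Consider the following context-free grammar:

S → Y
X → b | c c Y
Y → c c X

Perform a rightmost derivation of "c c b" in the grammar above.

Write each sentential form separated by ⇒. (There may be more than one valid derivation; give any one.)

S ⇒ Y ⇒ c c X ⇒ c c b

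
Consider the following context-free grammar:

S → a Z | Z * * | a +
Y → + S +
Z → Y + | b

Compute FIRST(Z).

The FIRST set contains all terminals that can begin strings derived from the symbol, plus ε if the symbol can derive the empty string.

We compute FIRST(Z) using the standard algorithm.
FIRST(S) = {+, a, b}
FIRST(Y) = {+}
FIRST(Z) = {+, b}
Therefore, FIRST(Z) = {+, b}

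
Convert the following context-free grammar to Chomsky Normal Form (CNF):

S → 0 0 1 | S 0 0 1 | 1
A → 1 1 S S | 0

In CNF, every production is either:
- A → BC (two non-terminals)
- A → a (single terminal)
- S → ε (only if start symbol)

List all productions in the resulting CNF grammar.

T0 → 0; T1 → 1; S → 1; A → 0; S → T0 X0; X0 → T0 T1; S → S X1; X1 → T0 X2; X2 → T0 T1; A → T1 X3; X3 → T1 X4; X4 → S S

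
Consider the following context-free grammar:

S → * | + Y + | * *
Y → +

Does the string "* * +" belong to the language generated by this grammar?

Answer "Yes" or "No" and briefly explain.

No - no valid derivation exists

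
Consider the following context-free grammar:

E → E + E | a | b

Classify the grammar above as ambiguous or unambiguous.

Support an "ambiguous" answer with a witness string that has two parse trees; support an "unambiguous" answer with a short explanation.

Ambiguous - the string 'b + a + a + b + b' has two distinct parse trees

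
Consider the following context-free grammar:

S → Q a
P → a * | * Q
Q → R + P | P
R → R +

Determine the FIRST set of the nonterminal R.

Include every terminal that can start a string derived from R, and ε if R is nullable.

We compute FIRST(R) using the standard algorithm.
FIRST(P) = {*, a}
FIRST(Q) = {*, a}
FIRST(R) = {}
FIRST(S) = {*, a}
Therefore, FIRST(R) = {}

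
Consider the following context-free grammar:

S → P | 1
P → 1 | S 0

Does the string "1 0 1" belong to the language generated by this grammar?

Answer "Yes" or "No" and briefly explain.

No - no valid derivation exists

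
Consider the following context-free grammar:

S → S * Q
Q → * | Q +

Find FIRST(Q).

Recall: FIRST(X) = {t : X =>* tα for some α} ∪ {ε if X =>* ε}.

We compute FIRST(Q) using the standard algorithm.
FIRST(Q) = {*}
FIRST(S) = {}
Therefore, FIRST(Q) = {*}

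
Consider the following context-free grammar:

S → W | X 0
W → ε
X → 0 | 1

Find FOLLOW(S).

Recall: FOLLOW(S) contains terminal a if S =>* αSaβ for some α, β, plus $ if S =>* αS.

We compute FOLLOW(S) using the standard algorithm.
FOLLOW(S) starts with {$}.
FIRST(S) = {0, 1, ε}
FIRST(W) = {ε}
FIRST(X) = {0, 1}
FOLLOW(S) = {$}
FOLLOW(W) = {$}
FOLLOW(X) = {0}
Therefore, FOLLOW(S) = {$}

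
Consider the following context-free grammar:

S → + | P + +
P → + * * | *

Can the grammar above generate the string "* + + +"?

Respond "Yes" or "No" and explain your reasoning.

No - no valid derivation exists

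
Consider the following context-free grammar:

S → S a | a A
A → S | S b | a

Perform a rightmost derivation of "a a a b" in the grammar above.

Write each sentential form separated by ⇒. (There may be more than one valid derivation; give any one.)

S ⇒ a A ⇒ a S b ⇒ a a A b ⇒ a a a b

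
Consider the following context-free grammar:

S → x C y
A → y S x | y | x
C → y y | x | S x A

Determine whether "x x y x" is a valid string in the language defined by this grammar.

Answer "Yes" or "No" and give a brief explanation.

No - no valid derivation exists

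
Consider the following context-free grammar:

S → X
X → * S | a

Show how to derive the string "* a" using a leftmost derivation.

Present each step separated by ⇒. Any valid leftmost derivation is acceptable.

S ⇒ X ⇒ * S ⇒ * X ⇒ * a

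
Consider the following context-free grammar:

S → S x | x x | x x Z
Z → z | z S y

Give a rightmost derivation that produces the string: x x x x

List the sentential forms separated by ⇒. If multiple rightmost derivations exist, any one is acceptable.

S ⇒ S x ⇒ S x x ⇒ x x x x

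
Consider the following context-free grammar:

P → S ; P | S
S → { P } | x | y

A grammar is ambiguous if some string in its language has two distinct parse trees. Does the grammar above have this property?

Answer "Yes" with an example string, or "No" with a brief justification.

No - the grammar is unambiguous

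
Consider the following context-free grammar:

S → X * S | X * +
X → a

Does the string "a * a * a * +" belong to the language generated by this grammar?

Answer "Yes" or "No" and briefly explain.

Yes - a valid derivation exists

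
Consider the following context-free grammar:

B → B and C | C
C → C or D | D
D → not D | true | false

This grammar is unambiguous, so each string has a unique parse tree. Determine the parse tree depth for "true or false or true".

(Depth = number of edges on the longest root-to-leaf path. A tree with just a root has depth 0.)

5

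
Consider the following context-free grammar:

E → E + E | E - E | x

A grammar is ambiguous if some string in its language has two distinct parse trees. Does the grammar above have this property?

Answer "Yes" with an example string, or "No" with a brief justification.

Yes - the string 'x - x + x - x - x' has two distinct parse trees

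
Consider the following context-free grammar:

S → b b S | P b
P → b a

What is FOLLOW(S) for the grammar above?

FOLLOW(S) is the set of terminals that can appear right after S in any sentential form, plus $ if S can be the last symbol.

We compute FOLLOW(S) using the standard algorithm.
FOLLOW(S) starts with {$}.
FIRST(P) = {b}
FIRST(S) = {b}
FOLLOW(P) = {b}
FOLLOW(S) = {$}
Therefore, FOLLOW(S) = {$}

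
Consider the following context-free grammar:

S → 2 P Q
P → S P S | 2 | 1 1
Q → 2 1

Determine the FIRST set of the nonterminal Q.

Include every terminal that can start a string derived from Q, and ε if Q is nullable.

We compute FIRST(Q) using the standard algorithm.
FIRST(P) = {1, 2}
FIRST(Q) = {2}
FIRST(S) = {2}
Therefore, FIRST(Q) = {2}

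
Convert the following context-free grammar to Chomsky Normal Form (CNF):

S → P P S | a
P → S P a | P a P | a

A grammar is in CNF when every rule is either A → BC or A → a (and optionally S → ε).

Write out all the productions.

S → a; TA → a; P → a; S → P X0; X0 → P S; P → S X1; X1 → P TA; P → P X2; X2 → TA P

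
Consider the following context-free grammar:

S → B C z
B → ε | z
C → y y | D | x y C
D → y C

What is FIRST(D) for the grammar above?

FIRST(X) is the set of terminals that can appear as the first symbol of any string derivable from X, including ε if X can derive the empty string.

We compute FIRST(D) using the standard algorithm.
FIRST(B) = {z, ε}
FIRST(C) = {x, y}
FIRST(D) = {y}
FIRST(S) = {x, y, z}
Therefore, FIRST(D) = {y}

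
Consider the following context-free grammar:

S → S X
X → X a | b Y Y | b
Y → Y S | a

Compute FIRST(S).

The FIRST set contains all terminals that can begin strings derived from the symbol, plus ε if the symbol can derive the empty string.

We compute FIRST(S) using the standard algorithm.
FIRST(S) = {}
FIRST(X) = {b}
FIRST(Y) = {a}
Therefore, FIRST(S) = {}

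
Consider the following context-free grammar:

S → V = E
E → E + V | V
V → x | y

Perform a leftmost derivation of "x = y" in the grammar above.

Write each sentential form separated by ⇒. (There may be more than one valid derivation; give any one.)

S ⇒ V = E ⇒ x = E ⇒ x = V ⇒ x = y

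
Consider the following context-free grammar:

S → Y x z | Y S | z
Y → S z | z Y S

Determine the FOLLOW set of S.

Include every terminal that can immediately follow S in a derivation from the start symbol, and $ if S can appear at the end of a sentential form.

We compute FOLLOW(S) using the standard algorithm.
FOLLOW(S) starts with {$}.
FIRST(S) = {z}
FIRST(Y) = {z}
FOLLOW(S) = {$, x, z}
FOLLOW(Y) = {x, z}
Therefore, FOLLOW(S) = {$, x, z}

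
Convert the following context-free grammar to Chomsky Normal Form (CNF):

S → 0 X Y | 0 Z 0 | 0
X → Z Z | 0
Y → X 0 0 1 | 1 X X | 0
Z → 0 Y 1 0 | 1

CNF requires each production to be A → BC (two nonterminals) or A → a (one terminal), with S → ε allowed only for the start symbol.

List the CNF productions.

T0 → 0; S → 0; X → 0; T1 → 1; Y → 0; Z → 1; S → T0 X0; X0 → X Y; S → T0 X1; X1 → Z T0; X → Z Z; Y → X X2; X2 → T0 X3; X3 → T0 T1; Y → T1 X4; X4 → X X; Z → T0 X5; X5 → Y X6; X6 → T1 T0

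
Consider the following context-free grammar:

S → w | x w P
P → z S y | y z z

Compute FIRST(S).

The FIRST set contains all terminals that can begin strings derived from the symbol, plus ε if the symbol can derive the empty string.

We compute FIRST(S) using the standard algorithm.
FIRST(P) = {y, z}
FIRST(S) = {w, x}
Therefore, FIRST(S) = {w, x}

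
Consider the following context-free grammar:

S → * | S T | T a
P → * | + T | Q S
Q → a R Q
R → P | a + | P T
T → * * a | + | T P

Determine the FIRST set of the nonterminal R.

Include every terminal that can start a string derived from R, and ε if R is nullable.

We compute FIRST(R) using the standard algorithm.
FIRST(P) = {*, +, a}
FIRST(Q) = {a}
FIRST(R) = {*, +, a}
FIRST(S) = {*, +}
FIRST(T) = {*, +}
Therefore, FIRST(R) = {*, +, a}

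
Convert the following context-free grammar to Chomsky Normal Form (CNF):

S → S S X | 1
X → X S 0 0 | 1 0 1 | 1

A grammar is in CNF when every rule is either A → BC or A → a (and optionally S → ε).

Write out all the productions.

S → 1; T0 → 0; T1 → 1; X → 1; S → S X0; X0 → S X; X → X X1; X1 → S X2; X2 → T0 T0; X → T1 X3; X3 → T0 T1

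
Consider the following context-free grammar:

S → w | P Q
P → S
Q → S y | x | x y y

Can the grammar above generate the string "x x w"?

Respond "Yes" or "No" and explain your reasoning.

No - no valid derivation exists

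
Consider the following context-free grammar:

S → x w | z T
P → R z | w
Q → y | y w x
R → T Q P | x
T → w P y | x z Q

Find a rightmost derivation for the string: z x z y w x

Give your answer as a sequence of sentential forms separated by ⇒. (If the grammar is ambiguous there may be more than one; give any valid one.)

S ⇒ z T ⇒ z x z Q ⇒ z x z y w x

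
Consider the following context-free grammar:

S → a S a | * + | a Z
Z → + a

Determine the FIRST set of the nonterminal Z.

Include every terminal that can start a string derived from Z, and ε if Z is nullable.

We compute FIRST(Z) using the standard algorithm.
FIRST(S) = {*, a}
FIRST(Z) = {+}
Therefore, FIRST(Z) = {+}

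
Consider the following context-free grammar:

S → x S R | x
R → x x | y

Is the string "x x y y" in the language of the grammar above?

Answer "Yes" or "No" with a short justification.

No - no valid derivation exists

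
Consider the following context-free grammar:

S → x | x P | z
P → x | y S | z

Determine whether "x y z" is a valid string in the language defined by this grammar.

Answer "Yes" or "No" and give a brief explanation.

Yes - a valid derivation exists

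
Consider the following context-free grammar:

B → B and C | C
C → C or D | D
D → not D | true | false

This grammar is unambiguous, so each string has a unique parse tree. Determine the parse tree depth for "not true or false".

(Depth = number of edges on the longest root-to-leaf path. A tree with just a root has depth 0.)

5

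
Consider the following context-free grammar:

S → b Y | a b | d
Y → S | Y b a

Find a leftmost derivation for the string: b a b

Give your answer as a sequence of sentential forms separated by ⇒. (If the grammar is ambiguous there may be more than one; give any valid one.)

S ⇒ b Y ⇒ b S ⇒ b a b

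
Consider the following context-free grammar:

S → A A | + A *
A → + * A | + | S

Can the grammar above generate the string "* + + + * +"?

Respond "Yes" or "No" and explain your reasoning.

No - no valid derivation exists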